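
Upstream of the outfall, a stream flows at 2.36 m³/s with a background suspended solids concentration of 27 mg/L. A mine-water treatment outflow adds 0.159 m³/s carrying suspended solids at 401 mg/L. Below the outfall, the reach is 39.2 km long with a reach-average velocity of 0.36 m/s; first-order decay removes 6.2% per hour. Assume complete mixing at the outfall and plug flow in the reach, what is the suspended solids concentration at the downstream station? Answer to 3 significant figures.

7.30 mg/L

Flow-weighted average: C = (2.360·27.00 + 0.1590·401.0) / 2.519 = 127.5/2.519 = 50.61 mg/L.
Travel time t = 39.2·1000 / 0.36 = 108900 s = 30.25 h.
6.2%/h lost → k = −ln(1 − 0.062) = 0.06401 h⁻¹.
Applying C = C₀e^(−kt): 50.61 × 0.1443 = 7.302 mg/L.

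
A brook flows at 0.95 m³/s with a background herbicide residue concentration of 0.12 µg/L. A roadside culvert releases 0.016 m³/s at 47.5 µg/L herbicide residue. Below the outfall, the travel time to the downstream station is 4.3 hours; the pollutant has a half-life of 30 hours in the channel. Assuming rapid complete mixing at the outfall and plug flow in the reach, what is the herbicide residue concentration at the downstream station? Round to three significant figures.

Flow-weighted average: C = (0.9500·0.1200 + 0.01600·47.50) / 0.9660 = 0.8740/0.9660 = 0.9048 µg/L.
Half-life 30 h → k = ln 2 / 30 = 0.02310 h⁻¹ = 0.5545 d⁻¹.
Decay over the reach: 0.9048·exp(−kt) = 0.9048·0.9054 = 0.8192 µg/L.

0.819 µg/L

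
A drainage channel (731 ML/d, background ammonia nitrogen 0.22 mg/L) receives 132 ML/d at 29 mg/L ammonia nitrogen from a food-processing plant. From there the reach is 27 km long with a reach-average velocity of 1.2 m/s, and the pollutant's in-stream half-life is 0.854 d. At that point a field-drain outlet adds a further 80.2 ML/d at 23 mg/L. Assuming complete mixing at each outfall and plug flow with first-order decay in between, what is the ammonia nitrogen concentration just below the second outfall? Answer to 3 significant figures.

5.38 mg/L

Conservation of mass: C = (731.0·0.2200 + 132.0·29.00) / 863.0 = 3989/863.0 = 4.622 mg/L; combined flow 863.0 ML/d.
Travel time t = 27·1000 / 1.2 = 22500 s = 6.250 h.
Half-life 0.854 d → k = ln 2 / 0.854 = 0.8116 d⁻¹.
Applying C = C₀e^(−kt): 4.622 × 0.8095 = 3.741 mg/L.
Second outfall: C = (863.0·3.741 + 80.20·23.00)/943.2 = 5.379 mg/L.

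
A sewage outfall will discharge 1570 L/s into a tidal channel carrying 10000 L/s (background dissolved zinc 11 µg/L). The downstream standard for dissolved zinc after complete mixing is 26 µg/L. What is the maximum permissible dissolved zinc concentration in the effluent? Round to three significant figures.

At the limit, (Qr·Cr + Qe·Cₑ)/(Qr + Qe) = 26:
Cₑ = (11570·26 − 10000·11.00) / 1570 = 121.5 µg/L.

122 µg/L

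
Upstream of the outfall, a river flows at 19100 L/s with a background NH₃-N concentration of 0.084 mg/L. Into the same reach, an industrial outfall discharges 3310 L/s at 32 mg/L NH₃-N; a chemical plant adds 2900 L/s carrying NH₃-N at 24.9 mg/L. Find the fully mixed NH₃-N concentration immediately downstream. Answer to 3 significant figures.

Mixed concentration C = ΣQC/ΣQ = (19100·0.08400 + 3310·32.00 + 2900·24.90) / 25310 = 179700/25310 = 7.101 mg/L.

7.10 mg/L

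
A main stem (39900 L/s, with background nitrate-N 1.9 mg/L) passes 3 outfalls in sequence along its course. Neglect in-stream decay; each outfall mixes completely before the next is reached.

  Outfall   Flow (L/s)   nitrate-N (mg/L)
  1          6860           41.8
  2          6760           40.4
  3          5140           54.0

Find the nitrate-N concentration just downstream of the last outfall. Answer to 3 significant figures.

15.6 mg/L

Below outfall 1: Q → 46760 L/s, C = (39900·1.900 + 6860·41.80)/46760 = 7.754 mg/L.
Below outfall 2: Q → 53520 L/s, C = (46760·7.754 + 6760·40.40)/53520 = 11.88 mg/L.
Below outfall 3: Q → 58660 L/s, C = (53520·11.88 + 5140·54.00)/58660 = 15.57 mg/L.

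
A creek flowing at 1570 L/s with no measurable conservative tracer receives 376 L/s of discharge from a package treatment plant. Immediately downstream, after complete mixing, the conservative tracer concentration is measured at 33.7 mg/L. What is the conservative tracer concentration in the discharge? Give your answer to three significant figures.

174 mg/L

Mass balance: 1570·0 + 376.0·Cₑ = 1946·33.70
→ Cₑ = (1946·33.70 − 1570·0) / 376.0 = 174.4 mg/L.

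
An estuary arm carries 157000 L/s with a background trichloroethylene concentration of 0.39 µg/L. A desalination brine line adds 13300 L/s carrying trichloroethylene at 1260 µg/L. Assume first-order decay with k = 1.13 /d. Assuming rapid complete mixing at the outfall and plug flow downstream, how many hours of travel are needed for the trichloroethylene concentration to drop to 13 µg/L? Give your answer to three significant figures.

After mixing, C = (157000·0.3900 + 13300·1260) / 170300 = 16820000/170300 = 98.76 µg/L.
98.76·exp(−k·t) = 13 → t = ln(98.76/13)/k = 155000 s = 43.07 h.

43.1 h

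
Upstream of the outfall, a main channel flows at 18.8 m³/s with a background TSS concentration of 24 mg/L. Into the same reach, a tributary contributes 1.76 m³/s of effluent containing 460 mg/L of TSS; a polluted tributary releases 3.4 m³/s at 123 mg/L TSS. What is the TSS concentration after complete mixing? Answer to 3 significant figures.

70.1 mg/L

Mixed concentration C = ΣQC/ΣQ = (18.80·24.00 + 1.760·460.0 + 3.400·123.0) / 23.96 = 1679/23.96 = 70.08 mg/L.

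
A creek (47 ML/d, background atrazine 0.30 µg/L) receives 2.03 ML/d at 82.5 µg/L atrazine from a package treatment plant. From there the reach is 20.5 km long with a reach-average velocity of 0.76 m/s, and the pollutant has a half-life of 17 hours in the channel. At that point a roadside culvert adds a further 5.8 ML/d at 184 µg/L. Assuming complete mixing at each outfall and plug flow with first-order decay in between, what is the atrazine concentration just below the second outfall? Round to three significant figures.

21.9 µg/L

Mass balance: C = (47.00·0.3000 + 2.030·82.50) / 49.03 = 181.6/49.03 = 3.703 µg/L; combined flow 49.03 ML/d.
Travel time t = 20.5·1000 / 0.76 = 26970 s = 7.493 h.
Half-life 17 h → k = ln 2 / 17 = 0.04077 h⁻¹ = 0.9786 d⁻¹.
Applying C = C₀e^(−kt): 3.703 × 0.7368 = 2.728 µg/L.
At the second outfall, C = (49.03·2.728 + 5.800·184.0) / (49.03 + 5.800) = 21.90 µg/L.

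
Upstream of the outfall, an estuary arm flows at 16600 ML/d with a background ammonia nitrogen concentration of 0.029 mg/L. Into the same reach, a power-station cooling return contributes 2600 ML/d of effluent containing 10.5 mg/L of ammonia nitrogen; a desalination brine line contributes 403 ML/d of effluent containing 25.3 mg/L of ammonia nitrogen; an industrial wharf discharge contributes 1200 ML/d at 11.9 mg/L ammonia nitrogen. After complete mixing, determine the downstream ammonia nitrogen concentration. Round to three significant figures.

Mass balance: C = (16600·0.02900 + 2600·10.50 + 403.0·25.30 + 1200·11.90) / 20800 = 52260/20800 = 2.512 mg/L.

2.51 mg/L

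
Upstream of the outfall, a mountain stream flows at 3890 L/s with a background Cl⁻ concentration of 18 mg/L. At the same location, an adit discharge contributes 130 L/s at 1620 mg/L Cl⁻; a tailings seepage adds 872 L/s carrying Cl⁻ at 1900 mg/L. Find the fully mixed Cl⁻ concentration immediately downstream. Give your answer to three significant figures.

Mixed concentration C = ΣQC/ΣQ = (3890·18.00 + 130.0·1620 + 872.0·1900) / 4892 = 1937000/4892 = 396.0 mg/L.

396 mg/L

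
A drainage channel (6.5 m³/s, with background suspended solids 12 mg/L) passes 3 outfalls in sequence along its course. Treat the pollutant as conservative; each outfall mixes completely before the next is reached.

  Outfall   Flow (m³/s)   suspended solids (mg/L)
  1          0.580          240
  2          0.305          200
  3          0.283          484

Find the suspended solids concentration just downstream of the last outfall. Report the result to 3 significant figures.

After outfall 1: Q = 6.500 + 0.5800 = 7.080 m³/s; C = (6.500·12.00 + 0.5800·240.0)/7.080 = 30.68 mg/L.
After outfall 2: Q = 7.080 + 0.3050 = 7.385 m³/s; C = (7.080·30.68 + 0.3050·200.0)/7.385 = 37.67 mg/L.
After outfall 3: Q = 7.385 + 0.2830 = 7.668 m³/s; C = (7.385·37.67 + 0.2830·484.0)/7.668 = 54.14 mg/L.

54.1 mg/L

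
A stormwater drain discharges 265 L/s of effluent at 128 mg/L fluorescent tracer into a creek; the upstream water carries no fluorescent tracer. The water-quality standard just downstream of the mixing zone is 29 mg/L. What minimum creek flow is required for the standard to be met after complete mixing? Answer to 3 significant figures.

Set C_mix = 29: (Q·0 + 265.0·128.0) / (Q + 265.0) = 29
→ Q = 265.0·(128.0 − 29)/(29 − 0) = 904.7 L/s.

905 L/s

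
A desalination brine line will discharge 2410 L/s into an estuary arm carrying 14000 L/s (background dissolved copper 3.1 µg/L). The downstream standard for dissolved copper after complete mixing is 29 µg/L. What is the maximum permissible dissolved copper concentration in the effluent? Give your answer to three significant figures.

179 µg/L

At the limit, (Qr·Cr + Qe·Cₑ)/(Qr + Qe) = 29:
Cₑ = (16410·29 − 14000·3.100) / 2410 = 179.5 µg/L.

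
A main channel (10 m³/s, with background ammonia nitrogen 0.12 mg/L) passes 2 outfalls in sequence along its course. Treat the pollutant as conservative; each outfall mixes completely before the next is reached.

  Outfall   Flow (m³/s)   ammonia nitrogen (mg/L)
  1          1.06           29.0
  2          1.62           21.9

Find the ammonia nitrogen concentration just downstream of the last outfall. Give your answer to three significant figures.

Below outfall 1: Q → 11.06 m³/s, C = (10.00·0.1200 + 1.060·29.00)/11.06 = 2.888 mg/L.
Below outfall 2: Q → 12.68 m³/s, C = (11.06·2.888 + 1.620·21.90)/12.68 = 5.317 mg/L.

5.32 mg/L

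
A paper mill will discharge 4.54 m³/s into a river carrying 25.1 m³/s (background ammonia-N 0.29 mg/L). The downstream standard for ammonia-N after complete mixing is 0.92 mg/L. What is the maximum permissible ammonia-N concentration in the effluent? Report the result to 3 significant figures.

4.40 mg/L

At the limit, (Qr·Cr + Qe·Cₑ)/(Qr + Qe) = 0.92:
Cₑ = (29.64·0.92 − 25.10·0.2900) / 4.540 = 4.403 mg/L.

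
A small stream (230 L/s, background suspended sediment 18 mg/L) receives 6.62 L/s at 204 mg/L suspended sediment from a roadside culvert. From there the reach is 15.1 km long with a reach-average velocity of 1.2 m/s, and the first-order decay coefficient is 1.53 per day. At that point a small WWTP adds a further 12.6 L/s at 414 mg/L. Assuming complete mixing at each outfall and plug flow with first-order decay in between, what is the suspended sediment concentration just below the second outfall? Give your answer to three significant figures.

38.6 mg/L

Mixed concentration C = ΣQC/ΣQ = (230.0·18.00 + 6.620·204.0) / 236.6 = 5490/236.6 = 23.20 mg/L; combined flow 236.6 L/s.
Travel time t = 15.1·1000 / 1.2 = 12580 s = 3.495 h.
Applying C = C₀e^(−kt): 23.20 × 0.8003 = 18.57 mg/L.
Second outfall: C = (236.6·18.57 + 12.60·414.0)/249.2 = 38.56 mg/L.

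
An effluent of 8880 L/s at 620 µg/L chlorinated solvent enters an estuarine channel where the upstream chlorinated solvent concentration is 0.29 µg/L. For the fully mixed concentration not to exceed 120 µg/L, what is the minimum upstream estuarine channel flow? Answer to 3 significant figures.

Set C_mix = 120: (Q·0.2900 + 8880·620.0) / (Q + 8880) = 120
→ Q = 8880·(620.0 − 120)/(120 − 0.2900) = 37090 L/s.

37100 L/s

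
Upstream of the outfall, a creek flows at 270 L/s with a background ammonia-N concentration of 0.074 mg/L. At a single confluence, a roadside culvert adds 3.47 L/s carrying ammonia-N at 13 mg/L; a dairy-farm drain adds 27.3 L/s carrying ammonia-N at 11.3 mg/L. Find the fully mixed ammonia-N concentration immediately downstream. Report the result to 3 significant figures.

Mass balance: C = (270.0·0.07400 + 3.470·13.00 + 27.30·11.30) / 300.8 = 373.6/300.8 = 1.242 mg/L.

1.24 mg/L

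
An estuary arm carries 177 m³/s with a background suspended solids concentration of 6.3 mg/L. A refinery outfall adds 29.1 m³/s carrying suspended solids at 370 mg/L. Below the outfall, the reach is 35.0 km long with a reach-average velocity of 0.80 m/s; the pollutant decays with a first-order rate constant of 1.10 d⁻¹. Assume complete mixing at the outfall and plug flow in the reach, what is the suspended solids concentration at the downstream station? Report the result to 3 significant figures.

Mixed concentration C = ΣQC/ΣQ = (177.0·6.300 + 29.10·370.0) / 206.1 = 11880/206.1 = 57.65 mg/L.
Travel time t = 35.0·1000 / 0.80 = 43750 s = 12.15 h.
After decay, C = 57.65 × e^(−kt) = 57.65 × 0.5729 = 33.03 mg/L.

33.0 mg/L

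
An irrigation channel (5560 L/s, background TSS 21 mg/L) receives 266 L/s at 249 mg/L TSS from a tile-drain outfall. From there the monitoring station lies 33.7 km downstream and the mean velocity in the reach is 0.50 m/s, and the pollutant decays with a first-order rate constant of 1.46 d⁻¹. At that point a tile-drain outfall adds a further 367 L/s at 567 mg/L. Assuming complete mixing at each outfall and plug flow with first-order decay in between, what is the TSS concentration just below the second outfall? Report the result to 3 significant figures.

Flow-weighted average: C = (5560·21.00 + 266.0·249.0) / 5826 = 183000/5826 = 31.41 mg/L; combined flow 5826 L/s.
Travel time t = 33.7·1000 / 0.50 = 67400 s = 18.72 h.
Decay over the reach: 31.41·exp(−kt) = 31.41·0.3202 = 10.06 mg/L.
Second outfall: C = (5826·10.06 + 367.0·567.0)/6193 = 43.06 mg/L.

43.1 mg/L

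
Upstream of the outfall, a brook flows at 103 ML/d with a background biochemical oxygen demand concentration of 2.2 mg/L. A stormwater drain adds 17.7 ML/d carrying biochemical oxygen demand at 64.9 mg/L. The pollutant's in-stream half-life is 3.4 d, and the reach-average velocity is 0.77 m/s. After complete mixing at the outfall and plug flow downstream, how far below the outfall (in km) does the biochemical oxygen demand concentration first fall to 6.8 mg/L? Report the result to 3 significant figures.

168 km

Conservation of mass: C = (103.0·2.200 + 17.70·64.90) / 120.7 = 1375/120.7 = 11.39 mg/L.
Half-life 3.4 d → k = ln 2 / 3.4 = 0.2039 d⁻¹.
Set 11.39·exp(−k·t) = 6.8 → t = ln(11.39/6.8)/k = 218800 s = 60.77 h.
Distance = v·t = 0.77·218800 = 168500 m = 168.5 km.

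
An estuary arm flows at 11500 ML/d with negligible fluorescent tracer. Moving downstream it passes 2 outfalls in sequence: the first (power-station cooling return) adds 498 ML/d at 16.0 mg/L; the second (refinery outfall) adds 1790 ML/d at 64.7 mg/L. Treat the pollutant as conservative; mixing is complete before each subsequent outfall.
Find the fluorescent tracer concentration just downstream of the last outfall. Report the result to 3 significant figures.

8.98 mg/L

Outfall 1: combined Q = 12000 ML/d; C = (11500·0 + 498.0·16.00)/12000 = 0.6641 mg/L.
Outfall 2: combined Q = 13790 ML/d; C = (12000·0.6641 + 1790·64.70)/13790 = 8.977 mg/L.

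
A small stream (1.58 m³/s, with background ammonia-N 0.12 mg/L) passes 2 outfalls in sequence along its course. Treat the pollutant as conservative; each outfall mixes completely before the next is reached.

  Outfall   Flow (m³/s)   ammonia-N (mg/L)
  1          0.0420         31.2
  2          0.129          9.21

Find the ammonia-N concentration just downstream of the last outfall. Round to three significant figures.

1.54 mg/L

Outfall 1: combined Q = 1.622 m³/s; C = (1.580·0.1200 + 0.04200·31.20)/1.622 = 0.9248 mg/L.
Outfall 2: combined Q = 1.751 m³/s; C = (1.622·0.9248 + 0.1290·9.210)/1.751 = 1.535 mg/L.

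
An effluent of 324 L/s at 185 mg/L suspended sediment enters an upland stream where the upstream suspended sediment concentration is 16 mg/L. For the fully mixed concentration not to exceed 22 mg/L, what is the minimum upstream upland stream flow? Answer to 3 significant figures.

Set C_mix = 22: (Q·16.00 + 324.0·185.0) / (Q + 324.0) = 22
→ Q = 324.0·(185.0 − 22)/(22 − 16.00) = 8802 L/s.

8800 L/s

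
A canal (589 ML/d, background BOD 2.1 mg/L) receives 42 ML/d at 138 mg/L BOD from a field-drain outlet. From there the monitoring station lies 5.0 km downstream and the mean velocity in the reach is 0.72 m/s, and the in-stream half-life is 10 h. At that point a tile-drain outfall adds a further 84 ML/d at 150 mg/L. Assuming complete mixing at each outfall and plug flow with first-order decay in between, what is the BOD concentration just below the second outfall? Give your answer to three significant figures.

Mixed concentration C = ΣQC/ΣQ = (589.0·2.100 + 42.00·138.0) / 631.0 = 7033/631.0 = 11.15 mg/L; combined flow 631.0 ML/d.
Travel time t = 5.0·1000 / 0.72 = 6944 s = 1.929 h.
Half-life 10 h → k = ln 2 / 10 = 0.06931 h⁻¹ = 1.664 d⁻¹.
Applying C = C₀e^(−kt): 11.15 × 0.8748 = 9.751 mg/L.
At the second outfall, C = (631.0·9.751 + 84.00·150.0) / (631.0 + 84.00) = 26.23 mg/L.

26.2 mg/L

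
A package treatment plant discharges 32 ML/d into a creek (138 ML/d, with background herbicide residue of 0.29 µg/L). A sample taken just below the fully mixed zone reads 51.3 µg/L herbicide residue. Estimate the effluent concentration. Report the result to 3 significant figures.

Mass balance: 138.0·0.2900 + 32.00·Cₑ = 170.0·51.30
→ Cₑ = (170.0·51.30 − 138.0·0.2900) / 32.00 = 271.3 µg/L.

271 µg/L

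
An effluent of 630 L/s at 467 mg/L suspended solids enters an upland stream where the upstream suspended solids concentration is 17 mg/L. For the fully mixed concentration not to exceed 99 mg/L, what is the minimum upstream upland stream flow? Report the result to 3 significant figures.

2830 L/s

Set C_mix = 99: (Q·17.00 + 630.0·467.0) / (Q + 630.0) = 99
→ Q = 630.0·(467.0 − 99)/(99 − 17.00) = 2827 L/s.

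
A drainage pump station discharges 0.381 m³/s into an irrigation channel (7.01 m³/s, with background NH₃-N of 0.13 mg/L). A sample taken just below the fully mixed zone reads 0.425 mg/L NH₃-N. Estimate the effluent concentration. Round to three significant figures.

5.85 mg/L

Mass balance: 7.010·0.1300 + 0.3810·Cₑ = 7.391·0.4250
→ Cₑ = (7.391·0.4250 − 7.010·0.1300) / 0.3810 = 5.853 mg/L.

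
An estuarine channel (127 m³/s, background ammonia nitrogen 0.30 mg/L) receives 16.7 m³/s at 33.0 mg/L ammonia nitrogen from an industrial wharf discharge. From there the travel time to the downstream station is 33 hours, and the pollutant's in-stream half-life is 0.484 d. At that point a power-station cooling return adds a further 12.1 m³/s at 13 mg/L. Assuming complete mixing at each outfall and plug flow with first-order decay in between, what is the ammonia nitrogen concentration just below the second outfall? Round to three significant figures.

1.54 mg/L

Mass balance: C = (127.0·0.3000 + 16.70·33.00) / 143.7 = 589.2/143.7 = 4.100 mg/L; combined flow 143.7 m³/s.
Half-life 0.484 d → k = ln 2 / 0.484 = 1.432 d⁻¹.
Applying C = C₀e^(−kt): 4.100 × 0.1396 = 0.5723 mg/L.
Second outfall: C = (143.7·0.5723 + 12.10·13.00)/155.8 = 1.537 mg/L.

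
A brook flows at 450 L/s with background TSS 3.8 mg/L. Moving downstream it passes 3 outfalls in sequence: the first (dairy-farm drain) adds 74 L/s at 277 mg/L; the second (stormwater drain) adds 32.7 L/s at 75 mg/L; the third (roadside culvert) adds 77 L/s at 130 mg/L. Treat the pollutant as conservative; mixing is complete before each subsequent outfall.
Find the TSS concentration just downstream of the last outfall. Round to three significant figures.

54.7 mg/L

Outfall 1: combined Q = 524.0 L/s; C = (450.0·3.800 + 74.00·277.0)/524.0 = 42.38 mg/L.
Outfall 2: combined Q = 556.7 L/s; C = (524.0·42.38 + 32.70·75.00)/556.7 = 44.30 mg/L.
Outfall 3: combined Q = 633.7 L/s; C = (556.7·44.30 + 77.00·130.0)/633.7 = 54.71 mg/L.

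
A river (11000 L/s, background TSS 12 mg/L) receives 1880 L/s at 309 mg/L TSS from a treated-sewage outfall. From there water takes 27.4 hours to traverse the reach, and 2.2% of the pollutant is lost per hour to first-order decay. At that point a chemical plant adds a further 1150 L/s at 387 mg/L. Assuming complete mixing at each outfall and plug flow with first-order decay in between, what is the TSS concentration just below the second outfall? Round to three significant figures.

59.3 mg/L

Conservation of mass: C = (11000·12.00 + 1880·309.0) / 12880 = 712900/12880 = 55.35 mg/L; combined flow 12880 L/s.
2.2%/h lost → k = −ln(1 − 0.022) = 0.02225 h⁻¹.
After decay, C = 55.35 × e^(−kt) = 55.35 × 0.5436 = 30.09 mg/L.
At the second outfall, C = (12880·30.09 + 1150·387.0) / (12880 + 1150) = 59.34 mg/L.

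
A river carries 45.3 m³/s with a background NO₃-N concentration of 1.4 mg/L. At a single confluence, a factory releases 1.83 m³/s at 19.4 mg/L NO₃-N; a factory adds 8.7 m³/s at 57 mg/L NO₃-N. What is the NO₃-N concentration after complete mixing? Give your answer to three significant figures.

10.7 mg/L

After mixing, C = (45.30·1.400 + 1.830·19.40 + 8.700·57.00) / 55.83 = 594.8/55.83 = 10.65 mg/L.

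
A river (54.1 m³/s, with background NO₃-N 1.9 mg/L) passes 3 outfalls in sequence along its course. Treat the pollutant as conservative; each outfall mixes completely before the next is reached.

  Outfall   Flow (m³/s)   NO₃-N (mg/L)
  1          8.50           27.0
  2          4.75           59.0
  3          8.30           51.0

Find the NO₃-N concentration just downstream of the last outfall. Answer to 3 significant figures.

13.7 mg/L

Outfall 1: combined Q = 62.60 m³/s; C = (54.10·1.900 + 8.500·27.00)/62.60 = 5.308 mg/L.
Outfall 2: combined Q = 67.35 m³/s; C = (62.60·5.308 + 4.750·59.00)/67.35 = 9.095 mg/L.
Outfall 3: combined Q = 75.65 m³/s; C = (67.35·9.095 + 8.300·51.00)/75.65 = 13.69 mg/L.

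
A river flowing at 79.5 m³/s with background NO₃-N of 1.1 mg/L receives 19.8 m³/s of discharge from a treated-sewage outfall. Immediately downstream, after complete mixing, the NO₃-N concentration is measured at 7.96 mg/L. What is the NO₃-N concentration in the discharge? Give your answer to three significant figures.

Mass balance: 79.50·1.100 + 19.80·Cₑ = 99.30·7.960
→ Cₑ = (99.30·7.960 − 79.50·1.100) / 19.80 = 35.50 mg/L.

35.5 mg/L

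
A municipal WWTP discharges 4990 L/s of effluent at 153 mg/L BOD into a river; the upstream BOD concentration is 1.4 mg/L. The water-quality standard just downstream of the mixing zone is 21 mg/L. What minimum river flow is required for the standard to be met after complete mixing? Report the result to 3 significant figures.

33600 L/s

Set C_mix = 21: (Q·1.400 + 4990·153.0) / (Q + 4990) = 21
→ Q = 4990·(153.0 − 21)/(21 − 1.400) = 33610 L/s.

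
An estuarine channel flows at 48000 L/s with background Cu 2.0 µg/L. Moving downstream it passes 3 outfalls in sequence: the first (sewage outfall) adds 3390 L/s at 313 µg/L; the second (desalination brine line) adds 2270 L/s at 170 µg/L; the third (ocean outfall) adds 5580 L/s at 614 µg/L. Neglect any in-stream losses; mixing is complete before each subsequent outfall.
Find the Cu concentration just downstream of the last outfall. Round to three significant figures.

After outfall 1: Q = 48000 + 3390 = 51390 L/s; C = (48000·2.000 + 3390·313.0)/51390 = 22.52 µg/L.
After outfall 2: Q = 51390 + 2270 = 53660 L/s; C = (51390·22.52 + 2270·170.0)/53660 = 28.75 µg/L.
After outfall 3: Q = 53660 + 5580 = 59240 L/s; C = (53660·28.75 + 5580·614.0)/59240 = 83.88 µg/L.

83.9 µg/L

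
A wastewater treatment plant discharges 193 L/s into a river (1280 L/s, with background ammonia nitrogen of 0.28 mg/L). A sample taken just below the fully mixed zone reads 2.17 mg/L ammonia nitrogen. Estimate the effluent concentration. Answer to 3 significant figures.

Mass balance: 1280·0.2800 + 193.0·Cₑ = 1473·2.170
→ Cₑ = (1473·2.170 − 1280·0.2800) / 193.0 = 14.70 mg/L.

14.7 mg/L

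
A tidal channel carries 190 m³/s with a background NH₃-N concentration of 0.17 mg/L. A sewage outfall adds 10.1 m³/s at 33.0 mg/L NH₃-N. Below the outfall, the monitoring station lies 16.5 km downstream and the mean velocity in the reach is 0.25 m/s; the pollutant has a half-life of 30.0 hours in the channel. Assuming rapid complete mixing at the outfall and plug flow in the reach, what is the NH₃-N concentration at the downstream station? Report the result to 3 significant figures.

1.20 mg/L

Conservation of mass: C = (190.0·0.1700 + 10.10·33.00) / 200.1 = 365.6/200.1 = 1.827 mg/L.
Travel time t = 16.5·1000 / 0.25 = 66000 s = 18.33 h.
Half-life 30.0 h → k = ln 2 / 30.0 = 0.02310 h⁻¹ = 0.5545 d⁻¹.
After decay, C = 1.827 × e^(−kt) = 1.827 × 0.6547 = 1.196 mg/L.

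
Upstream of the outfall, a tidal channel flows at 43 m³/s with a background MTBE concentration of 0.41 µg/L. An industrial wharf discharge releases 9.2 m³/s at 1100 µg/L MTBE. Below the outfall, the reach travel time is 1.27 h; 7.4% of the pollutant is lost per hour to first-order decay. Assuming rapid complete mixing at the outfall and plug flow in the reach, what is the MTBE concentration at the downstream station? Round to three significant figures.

176 µg/L

Flow-weighted average: C = (43.00·0.4100 + 9.200·1100) / 52.20 = 10140/52.20 = 194.2 µg/L.
7.4%/h lost → k = −ln(1 − 0.074) = 0.07688 h⁻¹.
Decay over the reach: 194.2·exp(−kt) = 194.2·0.9070 = 176.1 µg/L.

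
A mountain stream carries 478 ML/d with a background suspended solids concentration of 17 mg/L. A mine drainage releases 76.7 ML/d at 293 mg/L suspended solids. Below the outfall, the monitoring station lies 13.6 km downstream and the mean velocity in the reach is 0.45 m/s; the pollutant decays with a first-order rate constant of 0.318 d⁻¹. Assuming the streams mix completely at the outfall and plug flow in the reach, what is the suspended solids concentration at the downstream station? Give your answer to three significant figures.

49.4 mg/L

After mixing, C = (478.0·17.00 + 76.70·293.0) / 554.7 = 30600/554.7 = 55.16 mg/L.
Travel time t = 13.6·1000 / 0.45 = 30220 s = 8.395 h.
Decay over the reach: 55.16·exp(−kt) = 55.16·0.8947 = 49.36 mg/L.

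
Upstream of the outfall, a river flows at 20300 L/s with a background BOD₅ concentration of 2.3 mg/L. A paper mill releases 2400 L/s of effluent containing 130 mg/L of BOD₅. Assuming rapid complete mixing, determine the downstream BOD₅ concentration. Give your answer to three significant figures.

Flow-weighted average: C = (20300·2.300 + 2400·130.0) / 22700 = 358700/22700 = 15.80 mg/L.

15.8 mg/L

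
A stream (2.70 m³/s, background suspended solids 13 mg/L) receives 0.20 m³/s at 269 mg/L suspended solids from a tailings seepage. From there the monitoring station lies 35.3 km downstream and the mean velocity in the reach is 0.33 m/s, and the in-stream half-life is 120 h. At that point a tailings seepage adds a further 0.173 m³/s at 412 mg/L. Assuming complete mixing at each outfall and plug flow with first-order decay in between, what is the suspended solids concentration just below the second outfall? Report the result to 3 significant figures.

Flow-weighted average: C = (2.700·13.00 + 0.2000·269.0) / 2.900 = 88.90/2.900 = 30.66 mg/L; combined flow 2.900 m³/s.
Travel time t = 35.3·1000 / 0.33 = 107000 s = 29.71 h.
Half-life 120 h → k = ln 2 / 120 = 0.005776 h⁻¹ = 0.1386 d⁻¹.
First-order decay: C = 30.66·exp(−k·t) = 30.66·0.8423 = 25.82 mg/L.
At the second outfall, C = (2.900·25.82 + 0.1730·412.0) / (2.900 + 0.1730) = 47.56 mg/L.

47.6 mg/L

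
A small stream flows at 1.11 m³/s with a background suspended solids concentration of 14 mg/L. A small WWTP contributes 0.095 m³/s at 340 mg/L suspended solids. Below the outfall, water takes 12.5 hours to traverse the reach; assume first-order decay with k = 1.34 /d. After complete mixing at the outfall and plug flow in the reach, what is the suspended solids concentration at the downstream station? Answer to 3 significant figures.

19.8 mg/L

Mixed concentration C = ΣQC/ΣQ = (1.110·14.00 + 0.09500·340.0) / 1.205 = 47.84/1.205 = 39.70 mg/L.
Decay over the reach: 39.70·exp(−kt) = 39.70·0.4976 = 19.76 mg/L.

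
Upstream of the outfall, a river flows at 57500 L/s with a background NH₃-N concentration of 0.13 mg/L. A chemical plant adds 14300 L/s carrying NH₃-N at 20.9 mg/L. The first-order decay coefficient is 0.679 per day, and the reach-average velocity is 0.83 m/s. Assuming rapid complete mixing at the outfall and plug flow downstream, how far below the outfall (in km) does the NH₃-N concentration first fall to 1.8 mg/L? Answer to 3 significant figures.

91.1 km

Flow-weighted average: C = (57500·0.1300 + 14300·20.90) / 71800 = 306300/71800 = 4.267 mg/L.
Set 4.267·exp(−k·t) = 1.8 → t = ln(4.267/1.8)/k = 109800 s = 30.51 h.
Distance = v·t = 0.83·109800 = 91150 m = 91.15 km.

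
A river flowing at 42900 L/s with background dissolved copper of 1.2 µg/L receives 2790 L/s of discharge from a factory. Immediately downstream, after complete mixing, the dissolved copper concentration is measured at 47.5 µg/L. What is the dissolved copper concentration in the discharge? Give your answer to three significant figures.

759 µg/L

Mass balance: 42900·1.200 + 2790·Cₑ = 45690·47.50
→ Cₑ = (45690·47.50 − 42900·1.200) / 2790 = 759.4 µg/L.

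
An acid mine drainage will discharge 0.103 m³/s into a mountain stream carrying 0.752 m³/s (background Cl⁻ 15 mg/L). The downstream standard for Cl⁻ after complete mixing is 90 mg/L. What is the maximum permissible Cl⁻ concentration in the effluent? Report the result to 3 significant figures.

At the limit, (Qr·Cr + Qe·Cₑ)/(Qr + Qe) = 90:
Cₑ = (0.8550·90 − 0.7520·15.00) / 0.1030 = 637.6 mg/L.

638 mg/L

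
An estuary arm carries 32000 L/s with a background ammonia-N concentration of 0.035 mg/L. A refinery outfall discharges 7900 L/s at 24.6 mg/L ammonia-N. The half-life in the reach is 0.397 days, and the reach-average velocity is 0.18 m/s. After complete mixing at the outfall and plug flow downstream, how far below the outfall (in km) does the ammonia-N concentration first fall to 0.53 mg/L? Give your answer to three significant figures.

19.8 km

Conservation of mass: C = (32000·0.03500 + 7900·24.60) / 39900 = 195500/39900 = 4.899 mg/L.
Half-life 0.397 d → k = ln 2 / 0.397 = 1.746 d⁻¹.
Set 4.899·exp(−k·t) = 0.53 → t = ln(4.899/0.53)/k = 110000 s = 30.57 h.
Distance = v·t = 0.18·110000 = 19810 m = 19.81 km.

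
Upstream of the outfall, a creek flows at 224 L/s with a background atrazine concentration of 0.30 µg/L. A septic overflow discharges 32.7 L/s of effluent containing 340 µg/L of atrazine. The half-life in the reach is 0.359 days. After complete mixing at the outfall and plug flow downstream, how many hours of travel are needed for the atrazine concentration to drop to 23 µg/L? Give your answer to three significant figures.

Mixed concentration C = ΣQC/ΣQ = (224.0·0.3000 + 32.70·340.0) / 256.7 = 11190/256.7 = 43.57 µg/L.
Half-life 0.359 d → k = ln 2 / 0.359 = 1.931 d⁻¹.
43.57·exp(−k·t) = 23 → t = ln(43.57/23)/k = 28590 s = 7.942 h.

7.94 h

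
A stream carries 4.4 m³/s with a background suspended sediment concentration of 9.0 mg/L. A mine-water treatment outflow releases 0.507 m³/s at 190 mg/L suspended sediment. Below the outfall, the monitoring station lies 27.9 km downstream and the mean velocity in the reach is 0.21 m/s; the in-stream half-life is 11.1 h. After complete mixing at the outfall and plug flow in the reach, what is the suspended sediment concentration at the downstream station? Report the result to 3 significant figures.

Mass balance: C = (4.400·9.000 + 0.5070·190.0) / 4.907 = 135.9/4.907 = 27.70 mg/L.
Travel time t = 27.9·1000 / 0.21 = 132900 s = 36.90 h.
Half-life 11.1 h → k = ln 2 / 11.1 = 0.06245 h⁻¹ = 1.499 d⁻¹.
Applying C = C₀e^(−kt): 27.70 × 0.09980 = 2.765 mg/L.

2.76 mg/L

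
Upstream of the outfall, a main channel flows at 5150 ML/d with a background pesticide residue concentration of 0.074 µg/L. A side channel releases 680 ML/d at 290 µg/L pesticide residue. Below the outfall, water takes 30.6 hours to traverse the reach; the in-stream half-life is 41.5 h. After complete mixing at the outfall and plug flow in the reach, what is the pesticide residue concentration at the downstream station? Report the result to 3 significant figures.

Conservation of mass: C = (5150·0.07400 + 680.0·290.0) / 5830 = 197600/5830 = 33.89 µg/L.
Half-life 41.5 h → k = ln 2 / 41.5 = 0.01670 h⁻¹ = 0.4009 d⁻¹.
Applying C = C₀e^(−kt): 33.89 × 0.5998 = 20.33 µg/L.

20.3 µg/L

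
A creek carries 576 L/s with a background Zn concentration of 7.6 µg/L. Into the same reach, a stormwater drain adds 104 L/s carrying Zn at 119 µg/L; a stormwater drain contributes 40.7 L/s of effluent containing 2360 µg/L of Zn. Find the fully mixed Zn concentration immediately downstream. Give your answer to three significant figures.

157 µg/L

Flow-weighted average: C = (576.0·7.600 + 104.0·119.0 + 40.70·2360) / 720.7 = 112800/720.7 = 156.5 µg/L.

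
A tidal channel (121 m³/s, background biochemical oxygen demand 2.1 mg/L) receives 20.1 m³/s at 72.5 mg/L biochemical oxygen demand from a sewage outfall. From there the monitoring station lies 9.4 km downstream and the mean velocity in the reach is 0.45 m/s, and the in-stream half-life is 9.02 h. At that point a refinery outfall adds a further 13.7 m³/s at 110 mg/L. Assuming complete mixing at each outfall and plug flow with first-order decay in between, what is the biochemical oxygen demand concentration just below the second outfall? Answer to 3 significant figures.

16.8 mg/L

Mass balance: C = (121.0·2.100 + 20.10·72.50) / 141.1 = 1711/141.1 = 12.13 mg/L; combined flow 141.1 m³/s.
Travel time t = 9.4·1000 / 0.45 = 20890 s = 5.802 h.
Half-life 9.02 h → k = ln 2 / 9.02 = 0.07685 h⁻¹ = 1.844 d⁻¹.
Applying C = C₀e^(−kt): 12.13 × 0.6403 = 7.765 mg/L.
At the second outfall, C = (141.1·7.765 + 13.70·110.0) / (141.1 + 13.70) = 16.81 mg/L.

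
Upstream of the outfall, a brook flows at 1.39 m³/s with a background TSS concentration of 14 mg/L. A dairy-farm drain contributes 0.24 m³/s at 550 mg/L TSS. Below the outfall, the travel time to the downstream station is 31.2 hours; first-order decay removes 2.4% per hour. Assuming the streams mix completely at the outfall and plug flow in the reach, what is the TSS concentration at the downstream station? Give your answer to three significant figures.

Conservation of mass: C = (1.390·14.00 + 0.2400·550.0) / 1.630 = 151.5/1.630 = 92.92 mg/L.
2.4%/h lost → k = −ln(1 − 0.024) = 0.02429 h⁻¹.
After decay, C = 92.92 × e^(−kt) = 92.92 × 0.4686 = 43.55 mg/L.

43.5 mg/L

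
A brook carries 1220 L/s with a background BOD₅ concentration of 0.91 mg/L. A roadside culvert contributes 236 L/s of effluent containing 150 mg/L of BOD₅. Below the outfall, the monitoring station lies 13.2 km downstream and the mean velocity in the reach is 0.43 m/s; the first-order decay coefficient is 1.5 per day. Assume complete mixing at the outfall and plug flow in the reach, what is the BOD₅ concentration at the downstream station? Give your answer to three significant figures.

Mass balance: C = (1220·0.9100 + 236.0·150.0) / 1456 = 36510/1456 = 25.08 mg/L.
Travel time t = 13.2·1000 / 0.43 = 30700 s = 8.527 h.
Decay over the reach: 25.08·exp(−kt) = 25.08·0.5869 = 14.72 mg/L.

14.7 mg/L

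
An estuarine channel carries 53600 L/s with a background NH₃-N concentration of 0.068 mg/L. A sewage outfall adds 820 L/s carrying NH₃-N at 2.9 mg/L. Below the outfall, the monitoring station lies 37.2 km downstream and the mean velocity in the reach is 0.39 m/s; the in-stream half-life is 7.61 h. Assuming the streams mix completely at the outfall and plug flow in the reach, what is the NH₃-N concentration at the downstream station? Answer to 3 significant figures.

0.00991 mg/L

Conservation of mass: C = (53600·0.06800 + 820.0·2.900) / 54420 = 6023/54420 = 0.1107 mg/L.
Travel time t = 37.2·1000 / 0.39 = 95380 s = 26.50 h.
Half-life 7.61 h → k = ln 2 / 7.61 = 0.09108 h⁻¹ = 2.186 d⁻¹.
Applying C = C₀e^(−kt): 0.1107 × 0.08952 = 0.009907 mg/L.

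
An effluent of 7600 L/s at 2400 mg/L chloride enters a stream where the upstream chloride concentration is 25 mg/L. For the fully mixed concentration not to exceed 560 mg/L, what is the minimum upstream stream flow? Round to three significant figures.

Set C_mix = 560: (Q·25.00 + 7600·2400) / (Q + 7600) = 560
→ Q = 7600·(2400 − 560)/(560 − 25.00) = 26140 L/s.

26100 L/s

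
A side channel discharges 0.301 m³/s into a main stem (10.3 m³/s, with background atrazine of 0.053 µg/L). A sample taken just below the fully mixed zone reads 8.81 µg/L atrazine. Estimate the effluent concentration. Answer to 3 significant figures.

Mass balance: 10.30·0.05300 + 0.3010·Cₑ = 10.60·8.810
→ Cₑ = (10.60·8.810 − 10.30·0.05300) / 0.3010 = 308.5 µg/L.

308 µg/L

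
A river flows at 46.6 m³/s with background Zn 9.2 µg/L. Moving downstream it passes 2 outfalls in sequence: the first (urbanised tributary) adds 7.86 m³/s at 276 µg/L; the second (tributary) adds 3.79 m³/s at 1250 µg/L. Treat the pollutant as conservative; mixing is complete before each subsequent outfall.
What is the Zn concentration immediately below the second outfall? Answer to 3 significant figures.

126 µg/L

After outfall 1: Q = 46.60 + 7.860 = 54.46 m³/s; C = (46.60·9.200 + 7.860·276.0)/54.46 = 47.71 µg/L.
After outfall 2: Q = 54.46 + 3.790 = 58.25 m³/s; C = (54.46·47.71 + 3.790·1250)/58.25 = 125.9 µg/L.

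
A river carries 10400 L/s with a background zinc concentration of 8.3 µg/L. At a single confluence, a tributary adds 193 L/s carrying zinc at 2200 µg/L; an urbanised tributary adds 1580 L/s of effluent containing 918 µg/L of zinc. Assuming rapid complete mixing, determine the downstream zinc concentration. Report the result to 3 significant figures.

Flow-weighted average: C = (10400·8.300 + 193.0·2200 + 1580·918.0) / 12170 = 1961000/12170 = 161.1 µg/L.

161 µg/L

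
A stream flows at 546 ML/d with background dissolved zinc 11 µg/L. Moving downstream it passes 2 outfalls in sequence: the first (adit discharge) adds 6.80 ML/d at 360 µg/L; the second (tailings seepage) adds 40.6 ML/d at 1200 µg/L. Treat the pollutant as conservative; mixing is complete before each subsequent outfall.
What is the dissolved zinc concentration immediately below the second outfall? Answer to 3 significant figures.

96.3 µg/L

After outfall 1: Q = 546.0 + 6.800 = 552.8 ML/d; C = (546.0·11.00 + 6.800·360.0)/552.8 = 15.29 µg/L.
After outfall 2: Q = 552.8 + 40.60 = 593.4 ML/d; C = (552.8·15.29 + 40.60·1200)/593.4 = 96.35 µg/L.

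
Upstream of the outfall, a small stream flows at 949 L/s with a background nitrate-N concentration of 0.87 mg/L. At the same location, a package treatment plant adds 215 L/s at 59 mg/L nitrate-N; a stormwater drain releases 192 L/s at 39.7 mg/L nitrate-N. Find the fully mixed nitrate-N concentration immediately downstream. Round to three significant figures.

Conservation of mass: C = (949.0·0.8700 + 215.0·59.00 + 192.0·39.70) / 1356 = 21130/1356 = 15.58 mg/L.

15.6 mg/L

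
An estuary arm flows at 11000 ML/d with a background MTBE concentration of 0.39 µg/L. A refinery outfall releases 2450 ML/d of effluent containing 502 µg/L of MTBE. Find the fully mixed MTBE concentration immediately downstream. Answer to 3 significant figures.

91.8 µg/L

After mixing, C = (11000·0.3900 + 2450·502.0) / 13450 = 1234000/13450 = 91.76 µg/L.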